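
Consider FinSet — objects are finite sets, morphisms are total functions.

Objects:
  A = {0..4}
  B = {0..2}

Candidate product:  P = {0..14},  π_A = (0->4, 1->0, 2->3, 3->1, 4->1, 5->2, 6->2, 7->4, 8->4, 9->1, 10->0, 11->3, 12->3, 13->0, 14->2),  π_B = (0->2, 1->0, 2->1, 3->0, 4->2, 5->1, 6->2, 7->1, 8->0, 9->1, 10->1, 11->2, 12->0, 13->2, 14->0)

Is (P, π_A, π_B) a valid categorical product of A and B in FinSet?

|A|·|B| = 5·3 = 15;  |P| = 15
Check the pairing map k ↦ (π_A(k), π_B(k)):
  0 -> (4,2)
  1 -> (0,0)
  2 -> (3,1)
  3 -> (1,0)
  4 -> (1,2)
  5 -> (2,1)
  6 -> (2,2)
  7 -> (4,1)
  8 -> (4,0)
  9 -> (1,1)
  10 -> (0,1)
  11 -> (3,2)
  12 -> (3,0)
  13 -> (0,2)
  14 -> (2,0)
distinct pairs in image: 15 / 15 needed
  → bijection onto A×B; projections well-typed.

Answer: VALID PRODUCT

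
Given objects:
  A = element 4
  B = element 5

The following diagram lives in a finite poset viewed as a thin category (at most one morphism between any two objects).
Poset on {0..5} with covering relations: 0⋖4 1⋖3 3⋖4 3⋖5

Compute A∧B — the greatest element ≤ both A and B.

Lower bounds of A=4 and B=5: {1,3}
  1 <= 3
  3 <= 3
glb = 3

Answer: A∧B = 3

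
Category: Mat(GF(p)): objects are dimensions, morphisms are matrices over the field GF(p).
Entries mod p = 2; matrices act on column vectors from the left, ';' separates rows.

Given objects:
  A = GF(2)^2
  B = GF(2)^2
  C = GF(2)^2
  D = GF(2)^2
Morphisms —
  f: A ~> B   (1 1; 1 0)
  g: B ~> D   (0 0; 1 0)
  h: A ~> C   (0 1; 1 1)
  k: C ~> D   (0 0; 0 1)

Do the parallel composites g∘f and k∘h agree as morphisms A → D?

Answer: COMMUTES

Work:
1) trace f;g:
  e0=(1,0) f~>(1,1) g~>(0,1)
  e1=(0,1) f~>(1,0) g~>(0,1)
  result₁ = (0 0; 1 1)
2) trace h;k:
  e0=(1,0) h~>(0,1) k~>(0,1)
  e1=(0,1) h~>(1,1) k~>(0,1)
  result₂ = (0 0; 1 1)
Equal? YES — commutes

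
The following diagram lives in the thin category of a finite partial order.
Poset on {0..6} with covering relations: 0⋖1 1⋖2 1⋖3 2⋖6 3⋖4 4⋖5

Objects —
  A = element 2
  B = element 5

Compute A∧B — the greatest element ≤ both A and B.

Answer: A∧B = 1

Trace:
Common predecessors of 2,5: {0,1}
  0 <= 1
  1 <= 1
glb = 1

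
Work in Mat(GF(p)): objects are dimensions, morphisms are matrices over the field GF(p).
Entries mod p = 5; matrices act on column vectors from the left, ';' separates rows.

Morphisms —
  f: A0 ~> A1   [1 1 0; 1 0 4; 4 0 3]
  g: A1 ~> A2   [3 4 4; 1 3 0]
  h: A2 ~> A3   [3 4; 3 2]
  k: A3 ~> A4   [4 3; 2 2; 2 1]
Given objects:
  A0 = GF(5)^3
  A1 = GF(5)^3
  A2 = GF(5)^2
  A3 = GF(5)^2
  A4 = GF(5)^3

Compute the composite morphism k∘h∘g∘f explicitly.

  e0=[1,0,0] f~>[1,1,4] g~>[3,4] h~>[0,2] k~>[1,4,2]
  e1=[0,1,0] f~>[1,0,0] g~>[3,1] h~>[3,1] k~>[0,3,2]
  e2=[0,0,1] f~>[0,4,3] g~>[3,2] h~>[2,3] k~>[2,0,2]
result: [1 0 2; 4 3 0; 2 2 2]

Answer: [1 0 2; 4 3 0; 2 2 2]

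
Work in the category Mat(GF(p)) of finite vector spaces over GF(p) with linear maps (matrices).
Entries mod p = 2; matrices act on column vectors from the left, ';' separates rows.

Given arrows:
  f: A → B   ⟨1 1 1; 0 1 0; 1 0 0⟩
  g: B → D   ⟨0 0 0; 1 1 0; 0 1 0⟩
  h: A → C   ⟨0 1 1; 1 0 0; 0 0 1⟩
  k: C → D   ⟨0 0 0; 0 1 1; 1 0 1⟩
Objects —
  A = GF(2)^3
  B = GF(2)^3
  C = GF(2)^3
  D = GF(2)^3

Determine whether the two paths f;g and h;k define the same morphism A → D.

Answer: COMMUTES

Work:
Along f;g (path 1):
  e0=(1,0,0) f→(1,0,1) g→(0,1,0)
  e1=(0,1,0) f→(1,1,0) g→(0,0,1)
  e2=(0,0,1) f→(1,0,0) g→(0,1,0)
  ⟦path⟧₁ = ⟨0 0 0; 1 0 1; 0 1 0⟩
Along h;k (path 2):
  e0=(1,0,0) h→(0,1,0) k→(0,1,0)
  e1=(0,1,0) h→(1,0,0) k→(0,0,1)
  e2=(0,0,1) h→(1,0,1) k→(0,1,0)
  ⟦path⟧₂ = ⟨0 0 0; 1 0 1; 0 1 0⟩
Equal? equal; square commutes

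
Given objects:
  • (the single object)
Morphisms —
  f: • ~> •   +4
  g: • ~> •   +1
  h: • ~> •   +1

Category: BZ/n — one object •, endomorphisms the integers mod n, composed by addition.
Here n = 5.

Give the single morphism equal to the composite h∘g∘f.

  0 +4≡4 +1≡0 +1≡1  (mod 5)
⟦path⟧: +1

Answer: +1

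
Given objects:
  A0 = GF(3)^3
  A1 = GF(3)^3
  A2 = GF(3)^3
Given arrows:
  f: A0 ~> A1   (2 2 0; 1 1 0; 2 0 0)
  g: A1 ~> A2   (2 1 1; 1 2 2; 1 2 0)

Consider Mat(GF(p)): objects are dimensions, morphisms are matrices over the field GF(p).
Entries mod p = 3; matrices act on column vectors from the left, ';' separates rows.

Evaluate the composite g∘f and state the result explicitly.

Answer: (1 2 0; 2 1 0; 1 1 0)

Derivation:
  e0=(1,0,0) f~>(2,1,2) g~>(1,2,1)
  e1=(0,1,0) f~>(2,1,0) g~>(2,1,1)
  e2=(0,0,1) f~>(0,0,0) g~>(0,0,0)
result: (1 2 0; 2 1 0; 1 1 0)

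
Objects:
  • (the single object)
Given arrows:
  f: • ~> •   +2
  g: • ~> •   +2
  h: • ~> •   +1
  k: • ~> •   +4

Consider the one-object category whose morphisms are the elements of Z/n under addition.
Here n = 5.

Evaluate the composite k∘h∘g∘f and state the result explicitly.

Answer: +4

Trace:
  0 +2≡2 +2≡4 +1≡0 +4≡4  (mod 5)
composite: +4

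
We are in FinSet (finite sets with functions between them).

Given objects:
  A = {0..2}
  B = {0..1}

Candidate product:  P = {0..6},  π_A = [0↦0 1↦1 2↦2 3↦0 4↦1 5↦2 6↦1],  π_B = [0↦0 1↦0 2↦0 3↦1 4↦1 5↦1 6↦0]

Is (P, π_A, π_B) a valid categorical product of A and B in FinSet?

|A|·|B| = 3·2 = 6;  |P| = 7
  → cardinalities differ; no bijection possible.

Answer: NOT A VALID PRODUCT — |P|=7 ≠ |A|·|B|=6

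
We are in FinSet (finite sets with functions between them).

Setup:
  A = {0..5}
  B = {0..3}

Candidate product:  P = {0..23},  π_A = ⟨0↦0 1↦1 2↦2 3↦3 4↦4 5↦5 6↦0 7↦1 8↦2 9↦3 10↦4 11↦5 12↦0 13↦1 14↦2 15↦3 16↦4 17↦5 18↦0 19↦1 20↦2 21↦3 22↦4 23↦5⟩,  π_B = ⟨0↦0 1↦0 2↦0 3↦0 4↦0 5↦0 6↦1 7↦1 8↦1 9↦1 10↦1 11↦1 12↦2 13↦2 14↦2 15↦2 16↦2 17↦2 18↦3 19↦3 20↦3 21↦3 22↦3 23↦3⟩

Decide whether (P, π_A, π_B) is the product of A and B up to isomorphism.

|A|·|B| = 6·4 = 24;  |P| = 24
Check the pairing map k ↦ (π_A(k), π_B(k)):
  0 ↦ (0,0)
  1 ↦ (1,0)
  2 ↦ (2,0)
  3 ↦ (3,0)
  4 ↦ (4,0)
  5 ↦ (5,0)
  6 ↦ (0,1)
  7 ↦ (1,1)
  8 ↦ (2,1)
  9 ↦ (3,1)
  10 ↦ (4,1)
  11 ↦ (5,1)
  12 ↦ (0,2)
  13 ↦ (1,2)
  14 ↦ (2,2)
  15 ↦ (3,2)
  16 ↦ (4,2)
  17 ↦ (5,2)
  18 ↦ (0,3)
  19 ↦ (1,3)
  20 ↦ (2,3)
  21 ↦ (3,3)
  22 ↦ (4,3)
  23 ↦ (5,3)
distinct pairs in image: 24 / 24 needed
  → bijection onto A×B; projections well-typed.

Answer: VALID PRODUCT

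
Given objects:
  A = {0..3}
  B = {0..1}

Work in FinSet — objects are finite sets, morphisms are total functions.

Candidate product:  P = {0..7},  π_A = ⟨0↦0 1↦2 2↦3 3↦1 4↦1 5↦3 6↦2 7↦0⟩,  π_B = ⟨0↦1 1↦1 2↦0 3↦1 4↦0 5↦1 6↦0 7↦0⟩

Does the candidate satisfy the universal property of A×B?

|A|·|B| = 4·2 = 8;  |P| = 8
Check the pairing map k ↦ (π_A(k), π_B(k)):
  0 ↦ (0,1)
  1 ↦ (2,1)
  2 ↦ (3,0)
  3 ↦ (1,1)
  4 ↦ (1,0)
  5 ↦ (3,1)
  6 ↦ (2,0)
  7 ↦ (0,0)
distinct pairs in image: 8 / 8 needed
  → bijection onto A×B; projections well-typed.

Answer: VALID PRODUCT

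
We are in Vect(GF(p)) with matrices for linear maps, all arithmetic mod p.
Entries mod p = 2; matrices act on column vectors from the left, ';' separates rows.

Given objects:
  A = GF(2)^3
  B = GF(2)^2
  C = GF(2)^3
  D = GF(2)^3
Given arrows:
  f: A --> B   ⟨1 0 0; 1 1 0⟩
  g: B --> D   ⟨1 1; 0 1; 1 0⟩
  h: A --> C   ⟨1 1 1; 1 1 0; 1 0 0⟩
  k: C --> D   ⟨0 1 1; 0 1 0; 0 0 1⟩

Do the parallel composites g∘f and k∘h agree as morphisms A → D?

Answer: COMMUTES

Work:
1) trace f;g:
  e0=(1,0,0) f-->(1,1) g-->(0,1,1)
  e1=(0,1,0) f-->(0,1) g-->(1,1,0)
  e2=(0,0,1) f-->(0,0) g-->(0,0,0)
  ⟦path⟧₁ = ⟨0 1 0; 1 1 0; 1 0 0⟩
2) trace h;k:
  e0=(1,0,0) h-->(1,1,1) k-->(0,1,1)
  e1=(0,1,0) h-->(1,1,0) k-->(1,1,0)
  e2=(0,0,1) h-->(1,0,0) k-->(0,0,0)
  ⟦path⟧₂ = ⟨0 1 0; 1 1 0; 1 0 0⟩
Equal? YES — commutes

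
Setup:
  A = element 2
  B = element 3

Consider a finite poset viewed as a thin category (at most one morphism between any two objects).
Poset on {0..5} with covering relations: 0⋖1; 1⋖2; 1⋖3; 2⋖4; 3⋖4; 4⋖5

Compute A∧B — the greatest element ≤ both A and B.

Common predecessors of 2,3: {0,1}
  0 <= 1
  1 <= 1
glb = 1

Answer: A∧B = 1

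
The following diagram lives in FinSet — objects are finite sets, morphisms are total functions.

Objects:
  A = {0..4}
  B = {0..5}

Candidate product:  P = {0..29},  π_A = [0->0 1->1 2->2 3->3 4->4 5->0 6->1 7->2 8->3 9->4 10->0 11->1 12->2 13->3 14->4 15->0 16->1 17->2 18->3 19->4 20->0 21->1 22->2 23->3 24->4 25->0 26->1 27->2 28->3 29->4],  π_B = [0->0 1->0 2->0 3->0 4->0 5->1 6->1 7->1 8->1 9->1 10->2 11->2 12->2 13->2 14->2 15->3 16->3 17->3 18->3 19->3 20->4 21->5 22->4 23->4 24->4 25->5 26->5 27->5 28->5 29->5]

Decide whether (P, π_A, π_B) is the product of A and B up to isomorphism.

|A|·|B| = 5·6 = 30;  |P| = 30
Check the pairing map k ↦ (π_A(k), π_B(k)):
  0 -> (0,0)
  1 -> (1,0)
  2 -> (2,0)
  3 -> (3,0)
  4 -> (4,0)
  5 -> (0,1)
  6 -> (1,1)
  7 -> (2,1)
  8 -> (3,1)
  9 -> (4,1)
  10 -> (0,2)
  11 -> (1,2)
  12 -> (2,2)
  13 -> (3,2)
  14 -> (4,2)
  15 -> (0,3)
  16 -> (1,3)
  17 -> (2,3)
  18 -> (3,3)
  19 -> (4,3)
  20 -> (0,4)
  21 -> (1,5)
  22 -> (2,4)
  23 -> (3,4)
  24 -> (4,4)
  25 -> (0,5)
  26 -> (1,5)  ✗ repeats pair of k=21
  27 -> (2,5)
  28 -> (3,5)
  29 -> (4,5)
distinct pairs in image: 29 / 30 needed
  → (1,5) hit at k=21 and k=26

Answer: NOT A VALID PRODUCT — duplicate pair at indices 26,21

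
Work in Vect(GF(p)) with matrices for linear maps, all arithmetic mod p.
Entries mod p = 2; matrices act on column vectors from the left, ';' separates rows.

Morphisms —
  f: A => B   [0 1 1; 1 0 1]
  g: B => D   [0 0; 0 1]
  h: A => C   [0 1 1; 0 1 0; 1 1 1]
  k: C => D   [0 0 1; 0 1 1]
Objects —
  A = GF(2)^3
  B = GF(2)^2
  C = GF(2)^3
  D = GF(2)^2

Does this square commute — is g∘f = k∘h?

Answer: DOES NOT COMMUTE

Work:
1) trace f;g:
  e0=(1,0,0) f=>(0,1) g=>(0,1)
  e1=(0,1,0) f=>(1,0) g=>(0,0)
  e2=(0,0,1) f=>(1,1) g=>(0,1)
  ⟦path⟧₁ = [0 0 0; 1 0 1]
2) trace h;k:
  e0=(1,0,0) h=>(0,0,1) k=>(1,1)
  e1=(0,1,0) h=>(1,1,1) k=>(1,0)
  e2=(0,0,1) h=>(1,0,1) k=>(1,1)
  ⟦path⟧₂ = [1 1 1; 1 0 1]
Equal? distinct morphisms ✗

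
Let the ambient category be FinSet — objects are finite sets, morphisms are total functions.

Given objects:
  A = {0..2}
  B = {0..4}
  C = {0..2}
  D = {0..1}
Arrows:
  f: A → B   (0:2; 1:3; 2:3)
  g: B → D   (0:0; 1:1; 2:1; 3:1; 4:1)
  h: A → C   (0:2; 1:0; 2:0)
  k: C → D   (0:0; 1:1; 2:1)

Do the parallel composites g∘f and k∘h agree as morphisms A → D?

Answer: DOES NOT COMMUTE

Trace:
1) trace f;g:
  0 f→2 g→1
  1 f→3 g→1
  2 f→3 g→1
  result₁ = (0:1; 1:1; 2:1)
2) trace h;k:
  0 h→2 k→1
  1 h→0 k→0
  2 h→0 k→0
  result₂ = (0:1; 1:0; 2:0)
Equal? NO — does not commute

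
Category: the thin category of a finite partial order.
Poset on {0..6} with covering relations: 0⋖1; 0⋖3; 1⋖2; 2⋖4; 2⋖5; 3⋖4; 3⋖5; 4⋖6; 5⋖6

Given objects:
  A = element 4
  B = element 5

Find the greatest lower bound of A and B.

Common predecessors of 4,5: {0,1,2,3}
  maximal lower bounds 2 and 3 are incomparable: neither 2<=3 nor 3<=2
→ no greatest lower bound exists

Answer: NO MEET EXISTS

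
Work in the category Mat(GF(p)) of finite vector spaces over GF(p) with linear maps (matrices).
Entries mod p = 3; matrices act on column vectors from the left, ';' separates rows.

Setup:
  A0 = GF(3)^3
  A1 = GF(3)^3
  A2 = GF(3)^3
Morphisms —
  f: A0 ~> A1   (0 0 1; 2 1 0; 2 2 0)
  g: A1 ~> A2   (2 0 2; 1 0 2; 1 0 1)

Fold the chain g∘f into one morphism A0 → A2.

  e0=(1,0,0) f~>(0,2,2) g~>(1,1,2)
  e1=(0,1,0) f~>(0,1,2) g~>(1,1,2)
  e2=(0,0,1) f~>(1,0,0) g~>(2,1,1)
composite: (1 1 2; 1 1 1; 2 2 1)

Answer: (1 1 2; 1 1 1; 2 2 1)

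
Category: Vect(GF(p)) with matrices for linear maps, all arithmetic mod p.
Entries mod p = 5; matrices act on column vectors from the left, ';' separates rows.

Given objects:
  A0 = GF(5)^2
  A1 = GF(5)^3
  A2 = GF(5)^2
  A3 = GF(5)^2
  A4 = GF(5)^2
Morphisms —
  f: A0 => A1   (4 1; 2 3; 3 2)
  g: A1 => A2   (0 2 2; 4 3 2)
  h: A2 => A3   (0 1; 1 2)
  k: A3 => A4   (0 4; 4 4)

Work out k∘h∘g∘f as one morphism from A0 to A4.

Answer: (4 1; 1 4)

Work:
  e0=[1,0] f=>[4,2,3] g=>[0,3] h=>[3,1] k=>[4,1]
  e1=[0,1] f=>[1,3,2] g=>[0,2] h=>[2,4] k=>[1,4]
result: (4 1; 1 4)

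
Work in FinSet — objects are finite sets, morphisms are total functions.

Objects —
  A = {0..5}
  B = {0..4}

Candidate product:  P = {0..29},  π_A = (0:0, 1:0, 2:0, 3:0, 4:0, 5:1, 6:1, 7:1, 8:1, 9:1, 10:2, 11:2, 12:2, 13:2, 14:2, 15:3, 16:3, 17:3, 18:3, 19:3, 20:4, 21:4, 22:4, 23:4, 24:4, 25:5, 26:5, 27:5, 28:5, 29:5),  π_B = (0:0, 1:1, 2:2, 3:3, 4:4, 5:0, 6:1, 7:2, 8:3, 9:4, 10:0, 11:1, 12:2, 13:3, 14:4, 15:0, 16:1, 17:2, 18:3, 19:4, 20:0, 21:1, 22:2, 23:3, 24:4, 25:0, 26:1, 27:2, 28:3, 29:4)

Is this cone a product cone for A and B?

Answer: VALID PRODUCT

Trace:
|A|·|B| = 6·5 = 30;  |P| = 30
Check the pairing map k ↦ (π_A(k), π_B(k)):
  0 : (0,0)
  1 : (0,1)
  2 : (0,2)
  3 : (0,3)
  4 : (0,4)
  5 : (1,0)
  6 : (1,1)
  7 : (1,2)
  8 : (1,3)
  9 : (1,4)
  10 : (2,0)
  11 : (2,1)
  12 : (2,2)
  13 : (2,3)
  14 : (2,4)
  15 : (3,0)
  16 : (3,1)
  17 : (3,2)
  18 : (3,3)
  19 : (3,4)
  20 : (4,0)
  21 : (4,1)
  22 : (4,2)
  23 : (4,3)
  24 : (4,4)
  25 : (5,0)
  26 : (5,1)
  27 : (5,2)
  28 : (5,3)
  29 : (5,4)
distinct pairs in image: 30 / 30 needed
  → bijection onto A×B; projections well-typed.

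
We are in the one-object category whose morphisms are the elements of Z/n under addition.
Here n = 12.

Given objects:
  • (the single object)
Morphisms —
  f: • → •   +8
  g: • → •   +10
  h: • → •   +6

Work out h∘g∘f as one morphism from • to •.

  0 +8≡8 +10≡6 +6≡0  (mod 12)
result: +0

Answer: +0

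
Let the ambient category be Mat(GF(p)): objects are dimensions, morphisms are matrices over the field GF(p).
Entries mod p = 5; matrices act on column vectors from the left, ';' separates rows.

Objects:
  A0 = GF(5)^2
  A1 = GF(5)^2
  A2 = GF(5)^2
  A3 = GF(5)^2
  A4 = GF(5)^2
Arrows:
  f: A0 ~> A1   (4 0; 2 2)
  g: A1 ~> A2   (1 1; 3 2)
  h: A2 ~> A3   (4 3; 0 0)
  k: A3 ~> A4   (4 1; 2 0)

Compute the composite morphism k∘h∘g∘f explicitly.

Answer: (3 0; 4 0)

Derivation:
  e0=[1,0] f~>[4,2] g~>[1,1] h~>[2,0] k~>[3,4]
  e1=[0,1] f~>[0,2] g~>[2,4] h~>[0,0] k~>[0,0]
result: (3 0; 4 0)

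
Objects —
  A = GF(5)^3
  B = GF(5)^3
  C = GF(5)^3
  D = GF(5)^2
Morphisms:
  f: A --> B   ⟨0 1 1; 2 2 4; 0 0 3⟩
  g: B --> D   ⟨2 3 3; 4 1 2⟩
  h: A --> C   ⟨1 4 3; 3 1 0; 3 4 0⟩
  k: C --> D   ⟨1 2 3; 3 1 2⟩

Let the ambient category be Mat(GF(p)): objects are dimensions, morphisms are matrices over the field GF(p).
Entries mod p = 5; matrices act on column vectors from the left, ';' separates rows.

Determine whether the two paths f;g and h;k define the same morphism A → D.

Answer: COMMUTES

Trace:
Along f;g (path 1):
  e0=⟨1,0,0⟩ f-->⟨0,2,0⟩ g-->⟨1,2⟩
  e1=⟨0,1,0⟩ f-->⟨1,2,0⟩ g-->⟨3,1⟩
  e2=⟨0,0,1⟩ f-->⟨1,4,3⟩ g-->⟨3,4⟩
  result₁ = ⟨1 3 3; 2 1 4⟩
Along h;k (path 2):
  e0=⟨1,0,0⟩ h-->⟨1,3,3⟩ k-->⟨1,2⟩
  e1=⟨0,1,0⟩ h-->⟨4,1,4⟩ k-->⟨3,1⟩
  e2=⟨0,0,1⟩ h-->⟨3,0,0⟩ k-->⟨3,4⟩
  result₂ = ⟨1 3 3; 2 1 4⟩
Equal? same morphism ✓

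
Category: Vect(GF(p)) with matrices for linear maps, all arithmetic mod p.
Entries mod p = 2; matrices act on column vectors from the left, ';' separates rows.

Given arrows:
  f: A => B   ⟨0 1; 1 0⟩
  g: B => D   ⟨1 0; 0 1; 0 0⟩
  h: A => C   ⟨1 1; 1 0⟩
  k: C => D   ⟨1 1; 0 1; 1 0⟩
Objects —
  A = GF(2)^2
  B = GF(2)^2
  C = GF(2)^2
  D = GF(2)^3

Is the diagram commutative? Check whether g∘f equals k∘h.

Answer: DOES NOT COMMUTE

Trace:
Along f;g (path 1):
  e0=[1,0] f=>[0,1] g=>[0,1,0]
  e1=[0,1] f=>[1,0] g=>[1,0,0]
  result₁ = ⟨0 1; 1 0; 0 0⟩
Along h;k (path 2):
  e0=[1,0] h=>[1,1] k=>[0,1,1]
  e1=[0,1] h=>[1,0] k=>[1,0,1]
  result₂ = ⟨0 1; 1 0; 1 1⟩
Equal? distinct morphisms ✗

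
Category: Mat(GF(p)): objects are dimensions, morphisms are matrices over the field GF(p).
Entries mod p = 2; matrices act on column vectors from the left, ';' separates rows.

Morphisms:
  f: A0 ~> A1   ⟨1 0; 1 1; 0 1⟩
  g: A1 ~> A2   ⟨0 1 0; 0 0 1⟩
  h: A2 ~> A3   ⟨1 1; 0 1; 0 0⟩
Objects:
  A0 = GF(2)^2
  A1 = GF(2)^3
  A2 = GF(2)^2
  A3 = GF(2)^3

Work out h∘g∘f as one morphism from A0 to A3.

Answer: ⟨1 0; 0 1; 0 0⟩

Trace:
  e0=⟨1,0⟩ f~>⟨1,1,0⟩ g~>⟨1,0⟩ h~>⟨1,0,0⟩
  e1=⟨0,1⟩ f~>⟨0,1,1⟩ g~>⟨1,1⟩ h~>⟨0,1,0⟩
composite: ⟨1 0; 0 1; 0 0⟩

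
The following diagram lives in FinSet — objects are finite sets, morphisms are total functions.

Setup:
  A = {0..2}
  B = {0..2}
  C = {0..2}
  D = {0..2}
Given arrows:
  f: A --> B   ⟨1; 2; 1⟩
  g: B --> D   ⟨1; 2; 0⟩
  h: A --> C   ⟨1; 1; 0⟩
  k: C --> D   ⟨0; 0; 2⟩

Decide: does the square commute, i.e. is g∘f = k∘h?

Answer: DOES NOT COMMUTE

Work:
1) trace f;g:
  0 f-->1 g-->2
  1 f-->2 g-->0
  2 f-->1 g-->2
  composite₁ = ⟨2; 0; 2⟩
2) trace h;k:
  0 h-->1 k-->0
  1 h-->1 k-->0
  2 h-->0 k-->0
  composite₂ = ⟨0; 0; 0⟩
Equal? NO — does not commute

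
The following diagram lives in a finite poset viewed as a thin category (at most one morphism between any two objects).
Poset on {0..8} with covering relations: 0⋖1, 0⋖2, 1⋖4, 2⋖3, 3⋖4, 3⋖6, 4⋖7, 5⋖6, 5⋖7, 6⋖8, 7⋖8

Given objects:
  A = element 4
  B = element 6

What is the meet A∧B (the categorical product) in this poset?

Answer: A∧B = 3

Work:
Common predecessors of 4,6: {0,2,3}
  0 <= 3
  2 <= 3
  3 <= 3
glb = 3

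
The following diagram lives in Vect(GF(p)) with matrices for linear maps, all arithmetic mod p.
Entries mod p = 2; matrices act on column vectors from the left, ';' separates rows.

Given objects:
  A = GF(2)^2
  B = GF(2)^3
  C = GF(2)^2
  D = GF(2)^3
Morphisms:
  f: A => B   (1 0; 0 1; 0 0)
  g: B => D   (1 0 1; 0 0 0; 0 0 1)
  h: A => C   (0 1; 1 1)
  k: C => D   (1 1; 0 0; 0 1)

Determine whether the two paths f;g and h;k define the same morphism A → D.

Answer: DOES NOT COMMUTE

Work:
Along f;g (path 1):
  e0=[1,0] f=>[1,0,0] g=>[1,0,0]
  e1=[0,1] f=>[0,1,0] g=>[0,0,0]
  ⟦path⟧₁ = (1 0; 0 0; 0 0)
Along h;k (path 2):
  e0=[1,0] h=>[0,1] k=>[1,0,1]
  e1=[0,1] h=>[1,1] k=>[0,0,1]
  ⟦path⟧₂ = (1 0; 0 0; 1 1)
Equal? distinct morphisms ✗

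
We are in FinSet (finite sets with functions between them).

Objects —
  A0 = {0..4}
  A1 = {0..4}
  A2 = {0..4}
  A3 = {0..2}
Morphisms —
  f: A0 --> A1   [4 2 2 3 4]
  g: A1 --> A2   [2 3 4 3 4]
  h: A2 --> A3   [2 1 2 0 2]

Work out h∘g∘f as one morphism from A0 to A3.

Answer: [2 2 2 0 2]

Work:
  0 f-->4 g-->4 h-->2
  1 f-->2 g-->4 h-->2
  2 f-->2 g-->4 h-->2
  3 f-->3 g-->3 h-->0
  4 f-->4 g-->4 h-->2
⟦path⟧: [2 2 2 0 2]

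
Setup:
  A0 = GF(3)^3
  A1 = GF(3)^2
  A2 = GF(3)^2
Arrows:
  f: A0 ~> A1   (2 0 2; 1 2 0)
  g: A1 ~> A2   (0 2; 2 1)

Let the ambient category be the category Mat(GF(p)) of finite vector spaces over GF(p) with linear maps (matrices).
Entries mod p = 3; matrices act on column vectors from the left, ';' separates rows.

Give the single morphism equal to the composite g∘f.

Answer: (2 1 0; 2 2 1)

Derivation:
  e0=[1,0,0] f~>[2,1] g~>[2,2]
  e1=[0,1,0] f~>[0,2] g~>[1,2]
  e2=[0,0,1] f~>[2,0] g~>[0,1]
composite: (2 1 0; 2 2 1)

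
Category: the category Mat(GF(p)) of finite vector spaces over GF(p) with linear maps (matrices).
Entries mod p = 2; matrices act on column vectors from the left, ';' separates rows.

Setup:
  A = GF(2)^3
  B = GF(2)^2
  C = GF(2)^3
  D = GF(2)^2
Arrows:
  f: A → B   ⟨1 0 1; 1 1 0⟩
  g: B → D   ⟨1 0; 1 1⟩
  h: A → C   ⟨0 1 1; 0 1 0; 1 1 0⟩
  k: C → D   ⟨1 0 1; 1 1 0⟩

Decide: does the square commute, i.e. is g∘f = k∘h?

Path 1 = f;g:
  e0=(1,0,0) f→(1,1) g→(1,0)
  e1=(0,1,0) f→(0,1) g→(0,1)
  e2=(0,0,1) f→(1,0) g→(1,1)
  ⟦path⟧₁ = ⟨1 0 1; 0 1 1⟩
Path 2 = h;k:
  e0=(1,0,0) h→(0,0,1) k→(1,0)
  e1=(0,1,0) h→(1,1,1) k→(0,0)
  e2=(0,0,1) h→(1,0,0) k→(1,1)
  ⟦path⟧₂ = ⟨1 0 1; 0 0 1⟩
Equal? differ; not commutative

Answer: DOES NOT COMMUTE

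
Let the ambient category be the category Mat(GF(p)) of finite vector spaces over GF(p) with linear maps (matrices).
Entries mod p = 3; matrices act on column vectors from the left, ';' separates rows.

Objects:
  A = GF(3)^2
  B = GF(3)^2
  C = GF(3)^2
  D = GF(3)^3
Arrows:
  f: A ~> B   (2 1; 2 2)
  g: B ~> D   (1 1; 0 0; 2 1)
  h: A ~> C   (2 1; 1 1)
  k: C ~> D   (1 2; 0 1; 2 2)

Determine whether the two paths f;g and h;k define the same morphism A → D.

Answer: DOES NOT COMMUTE

Work:
Path 1 = f;g:
  e0=[1,0] f~>[2,2] g~>[1,0,0]
  e1=[0,1] f~>[1,2] g~>[0,0,1]
  result₁ = (1 0; 0 0; 0 1)
Path 2 = h;k:
  e0=[1,0] h~>[2,1] k~>[1,1,0]
  e1=[0,1] h~>[1,1] k~>[0,1,1]
  result₂ = (1 0; 1 1; 0 1)
Equal? NO — does not commute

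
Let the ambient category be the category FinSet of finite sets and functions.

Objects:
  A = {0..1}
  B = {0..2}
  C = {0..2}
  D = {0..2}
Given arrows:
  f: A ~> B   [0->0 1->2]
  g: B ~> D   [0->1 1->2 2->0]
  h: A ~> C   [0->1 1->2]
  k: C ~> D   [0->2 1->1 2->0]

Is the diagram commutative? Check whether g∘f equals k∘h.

Answer: COMMUTES

Derivation:
Path 1 = f;g:
  0 f~>0 g~>1
  1 f~>2 g~>0
  ⟦path⟧₁ = [0->1 1->0]
Path 2 = h;k:
  0 h~>1 k~>1
  1 h~>2 k~>0
  ⟦path⟧₂ = [0->1 1->0]
Equal? equal; square commutes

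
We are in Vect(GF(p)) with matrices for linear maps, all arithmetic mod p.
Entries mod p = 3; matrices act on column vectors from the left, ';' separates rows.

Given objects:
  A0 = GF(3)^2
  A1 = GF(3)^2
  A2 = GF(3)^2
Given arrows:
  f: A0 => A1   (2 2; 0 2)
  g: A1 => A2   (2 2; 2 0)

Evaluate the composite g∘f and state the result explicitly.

  e0=(1,0) f=>(2,0) g=>(1,1)
  e1=(0,1) f=>(2,2) g=>(2,1)
result: (1 2; 1 1)

Answer: (1 2; 1 1)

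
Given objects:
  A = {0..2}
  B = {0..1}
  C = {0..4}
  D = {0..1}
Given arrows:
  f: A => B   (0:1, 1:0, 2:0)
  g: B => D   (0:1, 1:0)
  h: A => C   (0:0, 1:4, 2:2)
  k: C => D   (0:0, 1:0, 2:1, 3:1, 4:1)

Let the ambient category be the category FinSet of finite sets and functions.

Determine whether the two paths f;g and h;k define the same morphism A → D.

Answer: COMMUTES

Work:
1) trace f;g:
  0 f=>1 g=>0
  1 f=>0 g=>1
  2 f=>0 g=>1
  composite₁ = (0:0, 1:1, 2:1)
2) trace h;k:
  0 h=>0 k=>0
  1 h=>4 k=>1
  2 h=>2 k=>1
  composite₂ = (0:0, 1:1, 2:1)
Equal? YES — commutes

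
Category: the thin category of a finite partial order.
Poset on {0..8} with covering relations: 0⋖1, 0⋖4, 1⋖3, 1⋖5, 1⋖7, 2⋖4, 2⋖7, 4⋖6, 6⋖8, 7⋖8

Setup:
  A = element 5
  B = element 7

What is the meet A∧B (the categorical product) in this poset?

Answer: A∧B = 1

Derivation:
Lower bounds of A=5 and B=7: {0,1}
  0 ≤ 1
  1 ≤ 1
glb = 1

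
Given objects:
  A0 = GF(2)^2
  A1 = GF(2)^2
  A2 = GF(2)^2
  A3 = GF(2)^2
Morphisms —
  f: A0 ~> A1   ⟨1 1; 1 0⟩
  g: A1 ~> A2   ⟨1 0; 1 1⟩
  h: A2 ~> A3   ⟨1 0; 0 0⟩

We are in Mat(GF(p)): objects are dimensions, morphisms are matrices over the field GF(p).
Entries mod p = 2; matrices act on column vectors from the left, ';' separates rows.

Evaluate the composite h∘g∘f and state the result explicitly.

  e0=⟨1,0⟩ f~>⟨1,1⟩ g~>⟨1,0⟩ h~>⟨1,0⟩
  e1=⟨0,1⟩ f~>⟨1,0⟩ g~>⟨1,1⟩ h~>⟨1,0⟩
composite: ⟨1 1; 0 0⟩

Answer: ⟨1 1; 0 0⟩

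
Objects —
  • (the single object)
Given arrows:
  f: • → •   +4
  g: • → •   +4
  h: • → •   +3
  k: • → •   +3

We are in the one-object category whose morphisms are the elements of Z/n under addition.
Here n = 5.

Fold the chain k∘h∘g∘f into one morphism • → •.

  0 +4≡4 +4≡3 +3≡1 +3≡4  (mod 5)
⟦path⟧: +4

Answer: +4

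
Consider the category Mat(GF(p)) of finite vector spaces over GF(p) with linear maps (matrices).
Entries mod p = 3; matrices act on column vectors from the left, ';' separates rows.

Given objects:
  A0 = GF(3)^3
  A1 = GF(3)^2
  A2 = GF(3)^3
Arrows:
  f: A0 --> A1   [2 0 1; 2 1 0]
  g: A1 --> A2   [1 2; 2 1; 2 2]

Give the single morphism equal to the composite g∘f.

  e0=(1,0,0) f-->(2,2) g-->(0,0,2)
  e1=(0,1,0) f-->(0,1) g-->(2,1,2)
  e2=(0,0,1) f-->(1,0) g-->(1,2,2)
result: [0 2 1; 0 1 2; 2 2 2]

Answer: [0 2 1; 0 1 2; 2 2 2]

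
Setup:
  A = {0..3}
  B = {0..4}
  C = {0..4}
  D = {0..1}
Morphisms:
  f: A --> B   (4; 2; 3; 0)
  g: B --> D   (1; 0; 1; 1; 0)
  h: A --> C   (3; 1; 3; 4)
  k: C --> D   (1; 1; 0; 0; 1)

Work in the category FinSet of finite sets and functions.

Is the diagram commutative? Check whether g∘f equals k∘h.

Answer: DOES NOT COMMUTE

Derivation:
Path 1 = f;g:
  0 f-->4 g-->0
  1 f-->2 g-->1
  2 f-->3 g-->1
  3 f-->0 g-->1
  ⟦path⟧₁ = (0; 1; 1; 1)
Path 2 = h;k:
  0 h-->3 k-->0
  1 h-->1 k-->1
  2 h-->3 k-->0
  3 h-->4 k-->1
  ⟦path⟧₂ = (0; 1; 0; 1)
Equal? distinct morphisms ✗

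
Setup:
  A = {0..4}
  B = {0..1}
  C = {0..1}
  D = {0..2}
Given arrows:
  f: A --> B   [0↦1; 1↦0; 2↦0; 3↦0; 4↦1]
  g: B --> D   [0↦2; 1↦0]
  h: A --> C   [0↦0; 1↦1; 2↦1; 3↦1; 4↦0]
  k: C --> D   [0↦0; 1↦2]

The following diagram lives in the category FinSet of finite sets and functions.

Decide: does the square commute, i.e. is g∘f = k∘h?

Answer: COMMUTES

Trace:
Along f;g (path 1):
  0 f-->1 g-->0
  1 f-->0 g-->2
  2 f-->0 g-->2
  3 f-->0 g-->2
  4 f-->1 g-->0
  result₁ = [0↦0; 1↦2; 2↦2; 3↦2; 4↦0]
Along h;k (path 2):
  0 h-->0 k-->0
  1 h-->1 k-->2
  2 h-->1 k-->2
  3 h-->1 k-->2
  4 h-->0 k-->0
  result₂ = [0↦0; 1↦2; 2↦2; 3↦2; 4↦0]
Equal? YES — commutes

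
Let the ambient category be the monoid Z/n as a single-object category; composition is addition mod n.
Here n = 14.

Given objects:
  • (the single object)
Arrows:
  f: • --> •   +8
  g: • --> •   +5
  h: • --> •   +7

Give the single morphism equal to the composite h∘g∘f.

  0 +8≡8 +5≡13 +7≡6  (mod 14)
⟦path⟧: +6

Answer: +6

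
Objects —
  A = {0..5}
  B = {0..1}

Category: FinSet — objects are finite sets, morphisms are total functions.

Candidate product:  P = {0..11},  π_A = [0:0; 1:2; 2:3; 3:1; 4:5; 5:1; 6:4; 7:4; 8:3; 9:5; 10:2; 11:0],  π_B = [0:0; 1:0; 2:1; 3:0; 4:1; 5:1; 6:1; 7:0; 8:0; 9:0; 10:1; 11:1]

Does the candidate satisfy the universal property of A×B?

Answer: VALID PRODUCT

Work:
|A|·|B| = 6·2 = 12;  |P| = 12
Check the pairing map k ↦ (π_A(k), π_B(k)):
  0 : (0,0)
  1 : (2,0)
  2 : (3,1)
  3 : (1,0)
  4 : (5,1)
  5 : (1,1)
  6 : (4,1)
  7 : (4,0)
  8 : (3,0)
  9 : (5,0)
  10 : (2,1)
  11 : (0,1)
distinct pairs in image: 12 / 12 needed
  → bijection onto A×B; projections well-typed.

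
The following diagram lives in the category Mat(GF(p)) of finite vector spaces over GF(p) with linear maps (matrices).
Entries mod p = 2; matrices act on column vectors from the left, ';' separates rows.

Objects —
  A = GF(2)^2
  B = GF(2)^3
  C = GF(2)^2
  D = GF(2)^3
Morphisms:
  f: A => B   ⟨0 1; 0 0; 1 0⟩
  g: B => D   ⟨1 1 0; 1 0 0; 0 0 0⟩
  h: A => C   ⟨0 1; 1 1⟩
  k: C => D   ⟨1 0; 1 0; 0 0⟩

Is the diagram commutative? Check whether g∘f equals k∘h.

Answer: COMMUTES

Trace:
1) trace f;g:
  e0=(1,0) f=>(0,0,1) g=>(0,0,0)
  e1=(0,1) f=>(1,0,0) g=>(1,1,0)
  result₁ = ⟨0 1; 0 1; 0 0⟩
2) trace h;k:
  e0=(1,0) h=>(0,1) k=>(0,0,0)
  e1=(0,1) h=>(1,1) k=>(1,1,0)
  result₂ = ⟨0 1; 0 1; 0 0⟩
Equal? equal; square commutes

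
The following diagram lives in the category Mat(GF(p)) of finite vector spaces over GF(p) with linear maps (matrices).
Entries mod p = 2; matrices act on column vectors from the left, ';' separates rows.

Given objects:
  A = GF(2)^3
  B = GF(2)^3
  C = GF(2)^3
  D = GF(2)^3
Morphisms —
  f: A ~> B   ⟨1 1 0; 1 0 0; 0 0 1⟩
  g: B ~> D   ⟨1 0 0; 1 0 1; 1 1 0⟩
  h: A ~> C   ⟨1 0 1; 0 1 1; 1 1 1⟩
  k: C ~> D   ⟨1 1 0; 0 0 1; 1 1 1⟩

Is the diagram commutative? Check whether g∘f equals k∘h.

Along f;g (path 1):
  e0=(1,0,0) f~>(1,1,0) g~>(1,1,0)
  e1=(0,1,0) f~>(1,0,0) g~>(1,1,1)
  e2=(0,0,1) f~>(0,0,1) g~>(0,1,0)
  ⟦path⟧₁ = ⟨1 1 0; 1 1 1; 0 1 0⟩
Along h;k (path 2):
  e0=(1,0,0) h~>(1,0,1) k~>(1,1,0)
  e1=(0,1,0) h~>(0,1,1) k~>(1,1,0)
  e2=(0,0,1) h~>(1,1,1) k~>(0,1,1)
  ⟦path⟧₂ = ⟨1 1 0; 1 1 1; 0 0 1⟩
Equal? differ; not commutative

Answer: DOES NOT COMMUTE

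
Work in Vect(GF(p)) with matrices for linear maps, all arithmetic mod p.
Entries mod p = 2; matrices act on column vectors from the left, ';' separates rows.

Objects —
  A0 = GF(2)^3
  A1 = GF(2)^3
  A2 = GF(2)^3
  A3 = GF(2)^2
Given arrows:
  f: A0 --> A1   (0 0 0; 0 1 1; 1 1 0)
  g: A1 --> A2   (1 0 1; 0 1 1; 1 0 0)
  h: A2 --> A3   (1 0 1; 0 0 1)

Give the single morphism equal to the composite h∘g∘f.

  e0=(1,0,0) f-->(0,0,1) g-->(1,1,0) h-->(1,0)
  e1=(0,1,0) f-->(0,1,1) g-->(1,0,0) h-->(1,0)
  e2=(0,0,1) f-->(0,1,0) g-->(0,1,0) h-->(0,0)
⟦path⟧: (1 1 0; 0 0 0)

Answer: (1 1 0; 0 0 0)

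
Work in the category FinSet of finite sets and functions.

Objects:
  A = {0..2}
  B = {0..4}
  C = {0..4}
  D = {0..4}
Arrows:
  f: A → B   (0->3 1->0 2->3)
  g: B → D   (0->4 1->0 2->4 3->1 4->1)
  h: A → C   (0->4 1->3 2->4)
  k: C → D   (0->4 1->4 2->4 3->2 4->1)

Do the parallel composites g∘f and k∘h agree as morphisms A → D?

Path 1 = f;g:
  0 f→3 g→1
  1 f→0 g→4
  2 f→3 g→1
  result₁ = (0->1 1->4 2->1)
Path 2 = h;k:
  0 h→4 k→1
  1 h→3 k→2
  2 h→4 k→1
  result₂ = (0->1 1->2 2->1)
Equal? differ; not commutative

Answer: DOES NOT COMMUTE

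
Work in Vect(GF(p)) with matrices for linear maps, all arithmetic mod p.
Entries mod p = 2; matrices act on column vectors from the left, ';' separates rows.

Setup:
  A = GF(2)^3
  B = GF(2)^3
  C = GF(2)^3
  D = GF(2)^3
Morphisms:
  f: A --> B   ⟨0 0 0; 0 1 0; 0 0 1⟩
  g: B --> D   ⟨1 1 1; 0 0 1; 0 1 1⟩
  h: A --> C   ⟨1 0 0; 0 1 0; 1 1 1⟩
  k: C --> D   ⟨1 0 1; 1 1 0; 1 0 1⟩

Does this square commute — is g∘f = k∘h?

Answer: DOES NOT COMMUTE

Work:
1) trace f;g:
  e0=(1,0,0) f-->(0,0,0) g-->(0,0,0)
  e1=(0,1,0) f-->(0,1,0) g-->(1,0,1)
  e2=(0,0,1) f-->(0,0,1) g-->(1,1,1)
  composite₁ = ⟨0 1 1; 0 0 1; 0 1 1⟩
2) trace h;k:
  e0=(1,0,0) h-->(1,0,1) k-->(0,1,0)
  e1=(0,1,0) h-->(0,1,1) k-->(1,1,1)
  e2=(0,0,1) h-->(0,0,1) k-->(1,0,1)
  composite₂ = ⟨0 1 1; 1 1 0; 0 1 1⟩
Equal? distinct morphisms ✗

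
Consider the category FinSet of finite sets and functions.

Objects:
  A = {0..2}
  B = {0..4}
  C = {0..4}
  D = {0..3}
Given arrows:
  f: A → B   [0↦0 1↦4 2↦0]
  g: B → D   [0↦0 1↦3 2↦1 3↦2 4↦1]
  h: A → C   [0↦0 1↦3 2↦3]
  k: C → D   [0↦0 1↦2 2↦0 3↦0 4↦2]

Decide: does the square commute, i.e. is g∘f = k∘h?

Answer: DOES NOT COMMUTE

Trace:
Along f;g (path 1):
  0 f→0 g→0
  1 f→4 g→1
  2 f→0 g→0
  ⟦path⟧₁ = [0↦0 1↦1 2↦0]
Along h;k (path 2):
  0 h→0 k→0
  1 h→3 k→0
  2 h→3 k→0
  ⟦path⟧₂ = [0↦0 1↦0 2↦0]
Equal? distinct morphisms ✗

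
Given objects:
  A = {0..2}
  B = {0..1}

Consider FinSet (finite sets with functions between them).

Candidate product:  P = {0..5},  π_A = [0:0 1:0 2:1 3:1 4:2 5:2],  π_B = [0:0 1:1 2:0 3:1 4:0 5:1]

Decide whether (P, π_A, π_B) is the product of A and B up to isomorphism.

Answer: VALID PRODUCT

Derivation:
|A|·|B| = 3·2 = 6;  |P| = 6
Check the pairing map k ↦ (π_A(k), π_B(k)):
  0 : (0,0)
  1 : (0,1)
  2 : (1,0)
  3 : (1,1)
  4 : (2,0)
  5 : (2,1)
distinct pairs in image: 6 / 6 needed
  → bijection onto A×B; projections well-typed.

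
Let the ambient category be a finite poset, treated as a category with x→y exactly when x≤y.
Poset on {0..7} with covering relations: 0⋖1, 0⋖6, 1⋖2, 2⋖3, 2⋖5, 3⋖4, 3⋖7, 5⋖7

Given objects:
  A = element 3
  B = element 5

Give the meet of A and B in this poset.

Answer: A∧B = 2

Derivation:
Common predecessors of 3,5: {0,1,2}
  0 ⊑ 2
  1 ⊑ 2
  2 ⊑ 2
glb = 2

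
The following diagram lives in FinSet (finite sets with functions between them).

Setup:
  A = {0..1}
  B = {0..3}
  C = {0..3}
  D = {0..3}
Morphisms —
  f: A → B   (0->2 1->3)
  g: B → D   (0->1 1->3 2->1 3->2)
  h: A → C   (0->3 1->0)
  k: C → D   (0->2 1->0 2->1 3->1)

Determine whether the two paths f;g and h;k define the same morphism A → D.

1) trace f;g:
  0 f→2 g→1
  1 f→3 g→2
  result₁ = (0->1 1->2)
2) trace h;k:
  0 h→3 k→1
  1 h→0 k→2
  result₂ = (0->1 1->2)
Equal? YES — commutes

Answer: COMMUTES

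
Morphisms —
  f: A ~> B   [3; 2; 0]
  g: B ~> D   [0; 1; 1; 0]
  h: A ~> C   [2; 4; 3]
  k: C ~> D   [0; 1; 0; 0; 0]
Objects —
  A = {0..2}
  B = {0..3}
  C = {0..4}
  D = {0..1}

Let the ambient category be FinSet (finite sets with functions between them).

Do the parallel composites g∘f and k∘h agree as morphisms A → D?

Path 1 = f;g:
  0 f~>3 g~>0
  1 f~>2 g~>1
  2 f~>0 g~>0
  ⟦path⟧₁ = [0; 1; 0]
Path 2 = h;k:
  0 h~>2 k~>0
  1 h~>4 k~>0
  2 h~>3 k~>0
  ⟦path⟧₂ = [0; 0; 0]
Equal? NO — does not commute

Answer: DOES NOT COMMUTE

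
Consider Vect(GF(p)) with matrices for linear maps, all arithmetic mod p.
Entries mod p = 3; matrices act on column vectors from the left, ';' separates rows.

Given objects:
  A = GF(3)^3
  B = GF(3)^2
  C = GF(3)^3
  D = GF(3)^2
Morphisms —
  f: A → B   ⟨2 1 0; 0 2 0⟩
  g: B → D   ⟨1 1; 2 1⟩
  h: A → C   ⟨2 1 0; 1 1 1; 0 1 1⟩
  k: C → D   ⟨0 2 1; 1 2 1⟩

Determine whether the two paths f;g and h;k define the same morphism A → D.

1) trace f;g:
  e0=[1,0,0] f→[2,0] g→[2,1]
  e1=[0,1,0] f→[1,2] g→[0,1]
  e2=[0,0,1] f→[0,0] g→[0,0]
  composite₁ = ⟨2 0 0; 1 1 0⟩
2) trace h;k:
  e0=[1,0,0] h→[2,1,0] k→[2,1]
  e1=[0,1,0] h→[1,1,1] k→[0,1]
  e2=[0,0,1] h→[0,1,1] k→[0,0]
  composite₂ = ⟨2 0 0; 1 1 0⟩
Equal? equal; square commutes

Answer: COMMUTES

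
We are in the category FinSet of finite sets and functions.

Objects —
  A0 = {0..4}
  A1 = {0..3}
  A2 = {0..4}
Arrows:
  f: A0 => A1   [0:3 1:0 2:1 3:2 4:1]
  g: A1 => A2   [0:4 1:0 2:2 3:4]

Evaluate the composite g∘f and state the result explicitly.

  0 f=>3 g=>4
  1 f=>0 g=>4
  2 f=>1 g=>0
  3 f=>2 g=>2
  4 f=>1 g=>0
⟦path⟧: [0:4 1:4 2:0 3:2 4:0]

Answer: [0:4 1:4 2:0 3:2 4:0]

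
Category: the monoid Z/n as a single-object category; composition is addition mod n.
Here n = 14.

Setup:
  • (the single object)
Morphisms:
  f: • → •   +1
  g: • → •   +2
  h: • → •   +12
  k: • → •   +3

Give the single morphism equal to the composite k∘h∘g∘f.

  0 +1≡1 +2≡3 +12≡1 +3≡4  (mod 14)
composite: +4

Answer: +4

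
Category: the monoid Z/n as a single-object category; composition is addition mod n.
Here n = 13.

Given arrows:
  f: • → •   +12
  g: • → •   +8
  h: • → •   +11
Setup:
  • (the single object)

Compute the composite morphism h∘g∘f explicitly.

Answer: +5

Derivation:
  0 +12≡12 +8≡7 +11≡5  (mod 13)
⟦path⟧: +5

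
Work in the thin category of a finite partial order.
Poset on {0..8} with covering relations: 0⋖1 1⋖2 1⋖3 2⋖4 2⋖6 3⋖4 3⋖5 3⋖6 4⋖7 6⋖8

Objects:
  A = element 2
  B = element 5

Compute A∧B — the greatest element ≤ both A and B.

{x : x<=A ∧ x<=B} = {0,1}  (A=2, B=5)
  0 <= 1
  1 <= 1
glb = 1

Answer: A∧B = 1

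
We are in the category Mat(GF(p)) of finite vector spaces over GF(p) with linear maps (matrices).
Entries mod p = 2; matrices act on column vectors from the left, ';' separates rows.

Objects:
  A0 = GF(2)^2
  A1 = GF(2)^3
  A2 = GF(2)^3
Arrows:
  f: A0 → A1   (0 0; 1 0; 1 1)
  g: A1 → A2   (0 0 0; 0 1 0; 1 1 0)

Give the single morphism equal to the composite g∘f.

Answer: (0 0; 1 0; 1 0)

Work:
  e0=⟨1,0⟩ f→⟨0,1,1⟩ g→⟨0,1,1⟩
  e1=⟨0,1⟩ f→⟨0,0,1⟩ g→⟨0,0,0⟩
result: (0 0; 1 0; 1 0)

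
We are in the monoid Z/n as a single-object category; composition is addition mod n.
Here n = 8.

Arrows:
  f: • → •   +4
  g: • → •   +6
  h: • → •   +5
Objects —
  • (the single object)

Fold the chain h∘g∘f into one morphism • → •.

Answer: +7

Trace:
  0 +4≡4 +6≡2 +5≡7  (mod 8)
result: +7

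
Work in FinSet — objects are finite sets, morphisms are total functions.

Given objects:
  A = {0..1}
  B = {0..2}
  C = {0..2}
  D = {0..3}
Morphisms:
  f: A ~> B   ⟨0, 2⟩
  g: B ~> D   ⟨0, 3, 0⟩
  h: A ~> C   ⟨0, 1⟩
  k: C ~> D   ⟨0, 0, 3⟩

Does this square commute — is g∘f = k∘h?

Answer: COMMUTES

Derivation:
Along f;g (path 1):
  0 f~>0 g~>0
  1 f~>2 g~>0
  ⟦path⟧₁ = ⟨0, 0⟩
Along h;k (path 2):
  0 h~>0 k~>0
  1 h~>1 k~>0
  ⟦path⟧₂ = ⟨0, 0⟩
Equal? same morphism ✓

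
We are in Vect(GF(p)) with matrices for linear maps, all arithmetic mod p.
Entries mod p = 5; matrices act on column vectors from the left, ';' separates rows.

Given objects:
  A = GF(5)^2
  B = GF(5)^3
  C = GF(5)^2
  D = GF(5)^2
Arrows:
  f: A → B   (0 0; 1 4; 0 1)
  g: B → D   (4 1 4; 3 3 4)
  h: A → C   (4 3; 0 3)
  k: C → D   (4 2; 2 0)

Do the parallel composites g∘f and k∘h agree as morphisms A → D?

Answer: COMMUTES

Work:
Path 1 = f;g:
  e0=⟨1,0⟩ f→⟨0,1,0⟩ g→⟨1,3⟩
  e1=⟨0,1⟩ f→⟨0,4,1⟩ g→⟨3,1⟩
  composite₁ = (1 3; 3 1)
Path 2 = h;k:
  e0=⟨1,0⟩ h→⟨4,0⟩ k→⟨1,3⟩
  e1=⟨0,1⟩ h→⟨3,3⟩ k→⟨3,1⟩
  composite₂ = (1 3; 3 1)
Equal? same morphism ✓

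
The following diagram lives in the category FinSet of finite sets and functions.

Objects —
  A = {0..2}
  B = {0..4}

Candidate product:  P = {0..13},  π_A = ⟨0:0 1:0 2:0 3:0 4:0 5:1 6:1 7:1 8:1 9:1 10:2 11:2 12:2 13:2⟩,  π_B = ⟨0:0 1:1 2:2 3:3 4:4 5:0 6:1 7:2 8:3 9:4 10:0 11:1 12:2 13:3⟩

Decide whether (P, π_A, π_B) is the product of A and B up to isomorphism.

|A|·|B| = 3·5 = 15;  |P| = 14
  → cardinalities differ; no bijection possible.

Answer: NOT A VALID PRODUCT — |P|=14 ≠ |A|·|B|=15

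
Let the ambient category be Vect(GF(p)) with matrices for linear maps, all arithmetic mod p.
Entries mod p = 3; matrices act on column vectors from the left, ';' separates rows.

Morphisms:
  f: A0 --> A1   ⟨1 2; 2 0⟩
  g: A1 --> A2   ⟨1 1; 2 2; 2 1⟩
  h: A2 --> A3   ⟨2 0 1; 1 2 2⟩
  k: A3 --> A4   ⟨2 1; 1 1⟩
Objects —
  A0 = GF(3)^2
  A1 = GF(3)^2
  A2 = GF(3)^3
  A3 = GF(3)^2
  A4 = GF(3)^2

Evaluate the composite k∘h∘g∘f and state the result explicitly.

Answer: ⟨1 1; 0 2⟩

Trace:
  e0=(1,0) f-->(1,2) g-->(0,0,1) h-->(1,2) k-->(1,0)
  e1=(0,1) f-->(2,0) g-->(2,1,1) h-->(2,0) k-->(1,2)
⟦path⟧: ⟨1 1; 0 2⟩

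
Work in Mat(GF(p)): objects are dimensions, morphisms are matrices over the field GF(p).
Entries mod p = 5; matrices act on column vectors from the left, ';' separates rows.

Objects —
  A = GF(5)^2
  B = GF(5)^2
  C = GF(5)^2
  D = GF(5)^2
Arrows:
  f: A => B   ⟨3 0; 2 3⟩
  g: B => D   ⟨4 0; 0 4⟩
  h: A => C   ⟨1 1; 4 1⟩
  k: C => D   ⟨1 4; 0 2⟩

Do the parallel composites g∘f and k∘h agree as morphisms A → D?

Answer: COMMUTES

Work:
Along f;g (path 1):
  e0=⟨1,0⟩ f=>⟨3,2⟩ g=>⟨2,3⟩
  e1=⟨0,1⟩ f=>⟨0,3⟩ g=>⟨0,2⟩
  ⟦path⟧₁ = ⟨2 0; 3 2⟩
Along h;k (path 2):
  e0=⟨1,0⟩ h=>⟨1,4⟩ k=>⟨2,3⟩
  e1=⟨0,1⟩ h=>⟨1,1⟩ k=>⟨0,2⟩
  ⟦path⟧₂ = ⟨2 0; 3 2⟩
Equal? equal; square commutes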